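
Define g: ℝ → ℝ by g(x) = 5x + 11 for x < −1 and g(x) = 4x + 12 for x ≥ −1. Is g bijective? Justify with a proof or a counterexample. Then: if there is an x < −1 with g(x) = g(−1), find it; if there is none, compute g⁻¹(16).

Both pieces are strictly increasing (slopes 5 and 4), so each is injective on its own interval.
The left piece maps (−∞, −1) onto (−∞, 6); the right piece maps [−1, ∞) onto [8, ∞).
The images leave a gap (6 has no preimage), so g is not surjective, hence not bijective.
Because the two images are disjoint, no x < −1 has g(x) = g(−1), so we compute g⁻¹(16): 16 lies in [8, ∞), so solve 4x + 12 = 16: x = (16 − 12)/4 = 1.

1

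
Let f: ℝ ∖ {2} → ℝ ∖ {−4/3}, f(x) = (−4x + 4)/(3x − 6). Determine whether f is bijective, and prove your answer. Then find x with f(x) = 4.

7/4

Suppose f(u) = f(v). Cross-multiplying: (−4u + 4)(3v − 6) = (−4v + 4)(3u − 6).
Expanding both sides and cancelling the symmetric terms leaves 12·(u − v) = 0. Since 12 ≠ 0, u = v. Hence f is injective.
For any y ≠ −4/3, solving y(3x − 6) = −4x + 4 for x gives a well-defined x ≠ 2. So f is surjective.
So f is bijective.
Solving f(x) = 4: cross-multiplying gives −4x + 4 = 4(3x − 6), which rearranges to −16x = −28, so x = 7/4.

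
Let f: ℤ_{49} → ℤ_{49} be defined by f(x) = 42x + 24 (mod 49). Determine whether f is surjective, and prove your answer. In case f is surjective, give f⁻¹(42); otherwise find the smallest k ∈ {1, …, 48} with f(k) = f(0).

7

Since gcd(42, 49) = 7, we have 42x ≡ 0 (mod 7) for all x, so f(x) ≡ 3 (mod 7).
But 0 ≢ 3 (mod 7), so 0 ∈ ℤ_{49} has no preimage. So f is not surjective.
Since f is not surjective, we find the least positive k with f(k) = f(0): this means 42k ≡ 0 (mod 49), i.e. 49 ∣ 42k. Since gcd(42, 49) = 7, dividing through by 7 this holds exactly when 7 ∣ 6k, and as gcd(6, 7) = 1, exactly when 7 ∣ k.
The smallest positive such k is 7.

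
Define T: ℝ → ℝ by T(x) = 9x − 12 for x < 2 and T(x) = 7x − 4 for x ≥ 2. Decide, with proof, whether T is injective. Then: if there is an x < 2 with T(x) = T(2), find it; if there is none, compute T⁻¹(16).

Both pieces are strictly increasing (slopes 9 and 7), so each is injective on its own interval.
The left piece maps (−∞, 2) onto (−∞, 6); the right piece maps [2, ∞) onto [10, ∞).
These images are disjoint, so no value is attained by both pieces. Thus T is injective.
Because the two images are disjoint, no x < 2 has T(x) = T(2), so we compute T⁻¹(16): 16 lies in [10, ∞), so solve 7x − 4 = 16: x = (16 + 4)/7 = 20/7.

20/7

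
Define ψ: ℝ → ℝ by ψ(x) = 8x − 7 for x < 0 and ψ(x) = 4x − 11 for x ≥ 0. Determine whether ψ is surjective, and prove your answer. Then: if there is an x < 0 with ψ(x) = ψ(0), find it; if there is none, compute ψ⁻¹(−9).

Both pieces are strictly increasing (slopes 8 and 4), so each is injective on its own interval.
The left piece maps (−∞, 0) onto (−∞, −7); the right piece maps [0, ∞) onto [−11, ∞).
The union (−∞, −7) ∪ [−11, ∞) covers ℝ, so ψ is surjective.
For the follow-up: the images overlap, so an x < 0 with ψ(x) = ψ(0) exists. ψ(0) = −11; solving 8x − 7 = −11 for x < 0 gives x = (−11 + 7)/8 = −1/2.

-1/2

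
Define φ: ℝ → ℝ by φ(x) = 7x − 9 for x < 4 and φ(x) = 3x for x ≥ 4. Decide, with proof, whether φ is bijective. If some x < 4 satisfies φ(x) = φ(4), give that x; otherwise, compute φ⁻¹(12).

Both pieces are strictly increasing (slopes 7 and 3), so each is injective on its own interval.
The left piece maps (−∞, 4) onto (−∞, 19); the right piece maps [4, ∞) onto [12, ∞).
These images overlap. In particular φ(4) = 12 (right piece), and solving 7x − 9 = 12 on the left piece gives x = 3 < 4.
So φ(3) = φ(4) with 3 ≠ 4, and φ is not injective, hence not bijective. This x = 3 is the requested value below 4.

3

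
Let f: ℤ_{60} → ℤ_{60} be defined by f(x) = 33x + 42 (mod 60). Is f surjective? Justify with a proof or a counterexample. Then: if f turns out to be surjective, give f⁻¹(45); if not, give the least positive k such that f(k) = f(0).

Since gcd(33, 60) = 3, we have 33x ≡ 0 (mod 3) for all x, so f(x) ≡ 0 (mod 3).
But 1 ≢ 0 (mod 3), so 1 ∈ ℤ_{60} has no preimage. Therefore f is not surjective.
Since f is not surjective, we find the least positive k with f(k) = f(0): this means 33k ≡ 0 (mod 60), i.e. 60 ∣ 33k. Since gcd(33, 60) = 3, dividing through by 3 this holds exactly when 20 ∣ 11k, and as gcd(11, 20) = 1, exactly when 20 ∣ k.
The smallest positive such k is 20.

20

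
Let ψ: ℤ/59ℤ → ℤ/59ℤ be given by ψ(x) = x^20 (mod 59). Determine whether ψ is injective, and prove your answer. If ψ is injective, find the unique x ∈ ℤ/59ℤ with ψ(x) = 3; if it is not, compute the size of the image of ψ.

30

ψ(29): Repeated squaring mod 59: 29^1 ≡ 29, 29^2 ≡ 29² = 841 ≡ 15, 29^4 ≡ 15² = 225 ≡ 48, 29^8 ≡ 48² = 2304 ≡ 3, 29^16 ≡ 3² = 9. Since 20 = 16 + 4, 29^20 ≡ 9·48: 9·48 = 432 ≡ 19. So 29^20 ≡ 19 (mod 59).
ψ(30): Repeated squaring mod 59: 30^1 ≡ 30, 30^2 ≡ 30² = 900 ≡ 15, 30^4 ≡ 15² = 225 ≡ 48, 30^8 ≡ 48² = 2304 ≡ 3, 30^16 ≡ 3² = 9. Since 20 = 16 + 4, 30^20 ≡ 9·48: 9·48 = 432 ≡ 19. So 30^20 ≡ 19 (mod 59).
So ψ(29) = ψ(30) = 19 while 29 ≠ 30, hence ψ is not injective.
Since ψ is not injective, we determine |image(ψ)|. Computing x^20 mod 59 for each x (by repeated squaring, reducing mod 59 at every step), the values ψ(0), ψ(1), …, ψ(58) are: 0, 1, 28, 41, 17, 16, 27, 25, 4, 29, 35, 49, 48, 57, 51, 7, 53, 26, 45, 5, 36, 22, 15, 21, 46, 20, 3, 9, 12, 19, 19, 12, 9, 3, 20, 46, 21, 15, 22, 36, 5, 45, 26, 53, 7, 51, 57, 48, 49, 35, 29, 4, 25, 27, 16, 17, 41, 28, 1.
The distinct values are {0, 1, 3, 4, 5, 7, 9, 12, 15, 16, 17, 19, 20, 21, 22, 25, 26, 27, 28, 29, 35, 36, 41, 45, 46, 48, 49, 51, 53, 57}; there are 30 of them.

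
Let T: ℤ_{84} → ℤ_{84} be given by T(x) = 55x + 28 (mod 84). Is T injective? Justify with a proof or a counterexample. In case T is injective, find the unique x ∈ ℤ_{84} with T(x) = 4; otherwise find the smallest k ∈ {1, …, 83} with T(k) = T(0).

24

If T(s) = T(t), then 55s ≡ 55t (mod 84). Because gcd(55, 84) = 1, we may cancel 55 to get s ≡ t (mod 84).
So T is injective.
We now compute 55⁻¹ mod 84 explicitly. Euclid's algorithm: 84 = 1·55 + 29, 55 = 1·29 + 26, 29 = 1·26 + 3, 26 = 8·3 + 2, 3 = 1·2 + 1; back-substituting gives 1 = 55·55 − 36·84, so 55⁻¹ ≡ 55 (mod 84).
Since T is injective, we compute T⁻¹(4): solve 55x + 28 ≡ 4 (mod 84), i.e. 55x ≡ 60 (mod 84).
Multiplying by 55⁻¹ = 55 gives x ≡ 55·60 = 3300 = 39·84 + 24 ≡ 24 (mod 84).
Check: T(24) = 55·24 + 28 = 1348 = 16·84 + 4 ≡ 4 (mod 84).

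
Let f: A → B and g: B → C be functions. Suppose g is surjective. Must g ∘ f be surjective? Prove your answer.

No. Take A = {1}, B = C = {1, 2, 3}, f(1) = 1, and g = identity (surjective).
Then (g ∘ f)(1) = 1, and 3 ∈ C has no preimage under g ∘ f, so g ∘ f is not surjective.

not surjective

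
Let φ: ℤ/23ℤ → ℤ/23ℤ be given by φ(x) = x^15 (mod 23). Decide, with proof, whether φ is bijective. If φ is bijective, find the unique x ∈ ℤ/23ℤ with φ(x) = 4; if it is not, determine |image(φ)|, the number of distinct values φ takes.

Since 23 is prime, the nonzero elements of ℤ/23ℤ form a cyclic group of order 22.
As gcd(15, 22) = 1, raising to the 15th power is a bijection on this group: if a^15 ≡ b^15 then (ab^{−1})^15 = 1, and the only element of order dividing gcd(15, 22) = 1 is 1, so a = b.
With φ(0) = 0 this makes φ injective on all of ℤ/23ℤ, hence bijective (finite equal-size domain and codomain). In particular φ is bijective.
Since φ is bijective, we find the preimage of 4. The inverse of x ↦ x^15 on (ℤ/23ℤ)^× is x ↦ x^3, because 15·3 = 45 = 2·22 + 1 ≡ 1 (mod 22) and x^{22} = 1 for x ≠ 0 (Fermat). So φ⁻¹(4) = 4^3 mod 23.
Repeated squaring mod 23: 4^1 ≡ 4, 4^2 ≡ 4² = 16. Since 3 = 2 + 1, 4^3 ≡ 16·4: 16·4 = 64 ≡ 18. So 4^3 ≡ 18 (mod 23).
Hence φ⁻¹(4) = 18.

18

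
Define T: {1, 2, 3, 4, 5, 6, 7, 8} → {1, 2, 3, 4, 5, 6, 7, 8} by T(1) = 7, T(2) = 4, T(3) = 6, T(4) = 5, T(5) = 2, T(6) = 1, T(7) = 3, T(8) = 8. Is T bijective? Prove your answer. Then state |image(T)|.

The values 7, 4, 6, 5, 2, 1, 3, 8 are a permutation of {1, 2, 3, 4, 5, 6, 7, 8}: each element appears exactly once.
So T is injective and surjective, hence bijective.
The image of T is {1, 2, 3, 4, 5, 6, 7, 8}, which has 8 elements.

8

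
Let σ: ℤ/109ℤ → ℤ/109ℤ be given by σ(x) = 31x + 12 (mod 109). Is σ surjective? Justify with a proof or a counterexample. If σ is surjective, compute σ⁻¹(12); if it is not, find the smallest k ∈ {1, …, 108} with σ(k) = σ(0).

0

Since gcd(31, 109) = 1, 31 is invertible modulo 109. Euclid's algorithm: 109 = 3·31 + 16, 31 = 1·16 + 15, 16 = 1·15 + 1; back-substituting gives 1 = 102·31 − 29·109, so 31⁻¹ ≡ 102 (mod 109).
For any y ∈ ℤ/109ℤ, x = 102(y − 12) mod 109 satisfies σ(x) = 31·102(y − 12) + 12 ≡ y (since 31·102 ≡ 1 mod 109). So every y has a preimage.
Thus σ is surjective.
Since σ is surjective, we find σ⁻¹(12): we need 31x ≡ 12 − 12 ≡ 0 (mod 109). Using 31⁻¹ = 102: x ≡ 102·0 = 0, so x = 0.
Check: σ(0) = 31·0 + 12 = 12 ≡ 12 (mod 109).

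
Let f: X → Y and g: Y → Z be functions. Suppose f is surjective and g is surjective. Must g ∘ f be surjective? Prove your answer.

surjective

Let c ∈ Z. Since g is surjective, there is b ∈ Y with g(b) = c. Since f is surjective, there is a ∈ X with f(a) = b.
Then (g ∘ f)(a) = g(b) = c. Hence g ∘ f is surjective.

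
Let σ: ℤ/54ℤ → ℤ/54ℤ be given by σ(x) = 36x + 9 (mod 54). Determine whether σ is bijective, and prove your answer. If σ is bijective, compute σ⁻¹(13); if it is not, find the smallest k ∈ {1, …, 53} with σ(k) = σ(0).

We have gcd(36, 54) = 18 > 1. Taking u = 0 and v = 3: σ(0) = 9 and σ(3) = 36·3 + 9 = 117 ≡ 9 (mod 54).
So σ(0) = σ(3) while 0 ≠ 3, therefore σ is not injective, hence not bijective.
Since σ is not bijective, we find the least positive k with σ(k) = σ(0): this means 36k ≡ 0 (mod 54), i.e. 54 ∣ 36k. Since gcd(36, 54) = 18, dividing through by 18 this holds exactly when 3 ∣ 2k, and as gcd(2, 3) = 1, exactly when 3 ∣ k.
The smallest positive such k is 3.

3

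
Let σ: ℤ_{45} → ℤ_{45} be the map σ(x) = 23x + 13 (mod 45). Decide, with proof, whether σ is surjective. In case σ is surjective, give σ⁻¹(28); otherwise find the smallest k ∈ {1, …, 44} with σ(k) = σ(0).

30

Since gcd(23, 45) = 1, 23 is invertible modulo 45. Euclid's algorithm: 45 = 1·23 + 22, 23 = 1·22 + 1; back-substituting gives 1 = 2·23 − 1·45, so 23⁻¹ ≡ 2 (mod 45).
For any y ∈ ℤ_{45}, x = 2(y − 13) mod 45 satisfies σ(x) = 23·2(y − 13) + 13 ≡ y (since 23·2 ≡ 1 mod 45). So every y has a preimage.
So σ is surjective.
Since σ is surjective, we find σ⁻¹(28): we need 23x ≡ 28 − 13 ≡ 15 (mod 45). Using 23⁻¹ = 2: x ≡ 2·15 = 30, so x = 30.
Check: σ(30) = 23·30 + 13 = 703 = 15·45 + 28 ≡ 28 (mod 45).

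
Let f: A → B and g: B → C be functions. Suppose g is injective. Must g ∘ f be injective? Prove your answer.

not injective

No. Take A = {1, 2}, B = C = {1, 2, 3, 4, 5}, f(1) = f(2) = 1, and g = identity (injective).
Then (g ∘ f)(1) = (g ∘ f)(2) = 1 with 1 ≠ 2, so g ∘ f is not injective.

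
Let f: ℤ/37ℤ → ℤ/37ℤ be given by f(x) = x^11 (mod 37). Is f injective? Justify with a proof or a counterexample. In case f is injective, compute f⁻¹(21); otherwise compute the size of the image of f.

Since 37 is prime, the nonzero elements of ℤ/37ℤ form a cyclic group of order 36.
As gcd(11, 36) = 1, raising to the 11th power is a bijection on this group: if a^11 ≡ b^11 then (ab^{−1})^11 = 1, and the only element of order dividing gcd(11, 36) = 1 is 1, so a = b.
With f(0) = 0 this makes f injective on all of ℤ/37ℤ, hence bijective (finite equal-size domain and codomain). In particular f is injective.
Since f is injective, we find the preimage of 21. The inverse of x ↦ x^11 on (ℤ/37ℤ)^× is x ↦ x^23, because 11·23 = 253 = 7·36 + 1 ≡ 1 (mod 36) and x^{36} = 1 for x ≠ 0 (Fermat). So f⁻¹(21) = 21^23 mod 37.
Repeated squaring mod 37: 21^1 ≡ 21, 21^2 ≡ 21² = 441 ≡ 34, 21^4 ≡ 34² = 1156 ≡ 9, 21^8 ≡ 9² = 81 ≡ 7, 21^16 ≡ 7² = 49 ≡ 12. Since 23 = 16 + 4 + 2 + 1, 21^23 ≡ 12·9·34·21: 12·9 = 108 ≡ 34, then 34·34 = 1156 ≡ 9, then 9·21 = 189 ≡ 4. So 21^23 ≡ 4 (mod 37).
Hence f⁻¹(21) = 4.

4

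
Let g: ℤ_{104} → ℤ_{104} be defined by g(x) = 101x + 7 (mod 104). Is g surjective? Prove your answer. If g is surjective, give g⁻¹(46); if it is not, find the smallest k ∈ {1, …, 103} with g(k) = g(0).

91

Recall that g is surjective if every y in the codomain equals g(x) for some x in the domain.
Since gcd(101, 104) = 1, 101 is invertible modulo 104. Euclid's algorithm: 104 = 1·101 + 3, 101 = 33·3 + 2, 3 = 1·2 + 1; back-substituting gives 1 = 69·101 − 67·104, so 101⁻¹ ≡ 69 (mod 104).
For any y ∈ ℤ_{104}, x = 69(y − 7) mod 104 satisfies g(x) = 101·69(y − 7) + 7 ≡ y (since 101·69 ≡ 1 mod 104). So every y has a preimage.
So g is surjective.
Since g is surjective, we compute g⁻¹(46): solve 101x + 7 ≡ 46 (mod 104), i.e. 101x ≡ 39 (mod 104).
Multiplying by 101⁻¹ = 69 gives x ≡ 69·39 = 2691 = 25·104 + 91 ≡ 91 (mod 104).
Check: g(91) = 101·91 + 7 = 9198 = 88·104 + 46 ≡ 46 (mod 104).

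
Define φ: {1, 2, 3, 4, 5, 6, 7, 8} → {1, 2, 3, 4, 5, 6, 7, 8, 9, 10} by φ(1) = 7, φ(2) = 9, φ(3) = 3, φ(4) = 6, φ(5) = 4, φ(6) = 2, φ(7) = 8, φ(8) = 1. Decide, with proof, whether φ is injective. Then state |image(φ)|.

The values φ(1), …, φ(8) are 7, 9, 3, 6, 4, 2, 8, 1 — all distinct.
So φ(s) = φ(t) only when s = t, and φ is injective.
The image of φ is {1, 2, 3, 4, 6, 7, 8, 9}, which has 8 elements.

8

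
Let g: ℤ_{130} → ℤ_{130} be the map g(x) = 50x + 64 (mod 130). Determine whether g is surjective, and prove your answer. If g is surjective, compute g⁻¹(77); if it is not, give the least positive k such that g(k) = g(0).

13

Since gcd(50, 130) = 10, we have 50x ≡ 0 (mod 10) for all x, so g(x) ≡ 4 (mod 10).
But 0 ≢ 4 (mod 10), so 0 ∈ ℤ_{130} has no preimage. Thus g is not surjective.
Since g is not surjective, we find the least positive k with g(k) = g(0): this means 50k ≡ 0 (mod 130), i.e. 130 ∣ 50k. Since gcd(50, 130) = 10, dividing through by 10 this holds exactly when 13 ∣ 5k, and as gcd(5, 13) = 1, exactly when 13 ∣ k.
The smallest positive such k is 13.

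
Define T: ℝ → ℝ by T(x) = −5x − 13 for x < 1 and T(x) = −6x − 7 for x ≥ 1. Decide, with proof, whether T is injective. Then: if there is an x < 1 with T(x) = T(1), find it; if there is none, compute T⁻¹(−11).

Both pieces are strictly decreasing (slopes −5 and −6), so each is injective on its own interval.
The left piece maps (−∞, 1) onto (−18, ∞); the right piece maps [1, ∞) onto (−∞, −13].
These images overlap. In particular T(1) = −13 (right piece), and solving −5x − 13 = −13 on the left piece gives x = 0 < 1.
So T(0) = T(1) with 0 ≠ 1, and T is not injective. This x = 0 is the requested value below 1.

0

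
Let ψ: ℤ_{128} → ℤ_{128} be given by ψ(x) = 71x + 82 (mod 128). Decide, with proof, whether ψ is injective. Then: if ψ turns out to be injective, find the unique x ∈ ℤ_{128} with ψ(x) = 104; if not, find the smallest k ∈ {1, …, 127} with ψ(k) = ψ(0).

58

If ψ(x_1) = ψ(x_2), then 71x_1 ≡ 71x_2 (mod 128). Because gcd(71, 128) = 1, we may cancel 71 to get x_1 ≡ x_2 (mod 128).
Thus ψ is injective.
We now compute 71⁻¹ mod 128 explicitly. Euclid's algorithm: 128 = 1·71 + 57, 71 = 1·57 + 14, 57 = 4·14 + 1; back-substituting gives 1 = 119·71 − 66·128, so 71⁻¹ ≡ 119 (mod 128).
Since ψ is injective, we compute ψ⁻¹(104): solve 71x + 82 ≡ 104 (mod 128), i.e. 71x ≡ 22 (mod 128).
Multiplying by 71⁻¹ = 119 gives x ≡ 119·22 = 2618 = 20·128 + 58 ≡ 58 (mod 128).
Check: ψ(58) = 71·58 + 82 = 4200 = 32·128 + 104 ≡ 104 (mod 128).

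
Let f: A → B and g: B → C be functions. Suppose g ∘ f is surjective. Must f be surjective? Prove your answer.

not surjective

No. Take A = {0, 1}, B = {0, 1, 2}, C = {0}, f(a) = 0 for every a ∈ A, and g(b) = 0 for every b ∈ B.
Then g ∘ f is surjective onto {0}, but 2 ∈ B has no preimage under f, so f is not surjective.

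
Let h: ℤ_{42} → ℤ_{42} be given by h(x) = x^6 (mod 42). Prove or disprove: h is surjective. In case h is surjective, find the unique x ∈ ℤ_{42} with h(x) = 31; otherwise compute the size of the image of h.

8

h(2): Repeated squaring mod 42: 2^1 ≡ 2, 2^2 ≡ 2² = 4, 2^4 ≡ 4² = 16. Since 6 = 4 + 2, 2^6 ≡ 16·4: 16·4 = 64 ≡ 22. So 2^6 ≡ 22 (mod 42).
h(4): Repeated squaring mod 42: 4^1 ≡ 4, 4^2 ≡ 4² = 16, 4^4 ≡ 16² = 256 ≡ 4. Since 6 = 4 + 2, 4^6 ≡ 4·16: 4·16 = 64 ≡ 22. So 4^6 ≡ 22 (mod 42).
So h(2) = h(4) = 22 while 2 ≠ 4, thus h is not injective.
A non-injective map from the 42-element set ℤ_{42} to itself takes at most 41 distinct values, so it cannot be surjective. Hence h is not surjective.
Since h is not surjective, we determine |image(h)|. Computing x^6 mod 42 for each x (by repeated squaring, reducing mod 42 at every step), the values h(0), h(1), …, h(41) are: 0, 1, 22, 15, 22, 1, 36, 7, 22, 15, 22, 1, 36, 1, 28, 15, 22, 1, 36, 1, 22, 21, 22, 1, 36, 1, 22, 15, 28, 1, 36, 1, 22, 15, 22, 7, 36, 1, 22, 15, 22, 1.
The distinct values are {0, 1, 7, 15, 21, 22, 28, 36}; there are 8 of them.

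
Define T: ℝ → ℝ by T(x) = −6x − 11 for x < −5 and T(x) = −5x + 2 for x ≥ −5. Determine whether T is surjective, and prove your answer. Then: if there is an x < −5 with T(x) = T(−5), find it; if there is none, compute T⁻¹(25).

-19/3

Both pieces are strictly decreasing (slopes −6 and −5), so each is injective on its own interval.
The left piece maps (−∞, −5) onto (19, ∞); the right piece maps [−5, ∞) onto (−∞, 27].
The union (19, ∞) ∪ (−∞, 27] covers ℝ, so T is surjective.
For the follow-up: the images overlap, so an x < −5 with T(x) = T(−5) exists. T(−5) = 27; solving −6x − 11 = 27 for x < −5 gives x = (27 + 11)/(−6) = −19/3.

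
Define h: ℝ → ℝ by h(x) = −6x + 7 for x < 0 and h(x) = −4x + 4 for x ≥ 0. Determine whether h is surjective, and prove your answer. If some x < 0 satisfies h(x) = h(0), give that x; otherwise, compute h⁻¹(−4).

2

Both pieces are strictly decreasing (slopes −6 and −4), so each is injective on its own interval.
The left piece maps (−∞, 0) onto (7, ∞); the right piece maps [0, ∞) onto (−∞, 4].
The union (7, ∞) ∪ (−∞, 4] omits the interval between 7 and 4; in particular 7 has no preimage. So h is not surjective.
Because the two images are disjoint, no x < 0 has h(x) = h(0), so we compute h⁻¹(−4): −4 lies in (−∞, 4], so solve −4x + 4 = −4: x = (−4 − 4)/(−4) = 2.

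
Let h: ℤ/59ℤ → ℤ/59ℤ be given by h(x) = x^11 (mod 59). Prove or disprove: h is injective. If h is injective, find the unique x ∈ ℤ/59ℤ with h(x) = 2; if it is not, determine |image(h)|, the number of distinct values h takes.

Since 59 is prime, the nonzero elements of ℤ/59ℤ form a cyclic group of order 58.
As gcd(11, 58) = 1, raising to the 11th power is a bijection on this group: if a^11 ≡ b^11 then (ab^{−1})^11 = 1, and the only element of order dividing gcd(11, 58) = 1 is 1, so a = b.
With h(0) = 0 this makes h injective on all of ℤ/59ℤ, hence bijective (finite equal-size domain and codomain). In particular h is injective.
Since h is injective, we find the preimage of 2. The inverse of x ↦ x^11 on (ℤ/59ℤ)^× is x ↦ x^37, because 11·37 = 407 = 7·58 + 1 ≡ 1 (mod 58) and x^{58} = 1 for x ≠ 0 (Fermat). So h⁻¹(2) = 2^37 mod 59.
Repeated squaring mod 59: 2^1 ≡ 2, 2^2 ≡ 2² = 4, 2^4 ≡ 4² = 16, 2^8 ≡ 16² = 256 ≡ 20, 2^16 ≡ 20² = 400 ≡ 46, 2^32 ≡ 46² = 2116 ≡ 51. Since 37 = 32 + 4 + 1, 2^37 ≡ 51·16·2: 51·16 = 816 ≡ 49, then 49·2 = 98 ≡ 39. So 2^37 ≡ 39 (mod 59).
Hence h⁻¹(2) = 39.

39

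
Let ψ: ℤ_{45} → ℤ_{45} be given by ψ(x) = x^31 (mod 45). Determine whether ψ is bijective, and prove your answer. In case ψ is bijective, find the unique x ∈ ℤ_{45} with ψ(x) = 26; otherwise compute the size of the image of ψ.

35

ψ(0) = 0^31 = 0.
ψ(15): Repeated squaring mod 45: 15^1 ≡ 15, 15^2 ≡ 15² = 225 ≡ 0, 15^4 ≡ 0² = 0, 15^8 ≡ 0² = 0, 15^16 ≡ 0² = 0. Since 31 = 16 + 8 + 4 + 2 + 1, 15^31 ≡ 0·0·0·0·15: 0·0 = 0, then 0·0 = 0, then 0·0 = 0, then 0·15 = 0. So 15^31 ≡ 0 (mod 45).
So ψ(0) = ψ(15) = 0 while 0 ≠ 15, thus ψ is not injective, hence not bijective.
Since ψ is not bijective, we determine |image(ψ)|. Computing x^31 mod 45 for each x (by repeated squaring, reducing mod 45 at every step), the values ψ(0), ψ(1), …, ψ(44) are: 0, 1, 38, 27, 4, 5, 36, 43, 17, 9, 10, 11, 18, 22, 14, 0, 16, 8, 27, 19, 20, 36, 13, 32, 9, 25, 26, 18, 37, 29, 0, 31, 23, 27, 34, 35, 36, 28, 2, 9, 40, 41, 18, 7, 44.
The distinct values are {0, 1, 2, 4, 5, 7, 8, 9, 10, 11, 13, 14, 16, 17, 18, 19, 20, 22, 23, 25, 26, 27, 28, 29, 31, 32, 34, 35, 36, 37, 38, 40, 41, 43, 44}; there are 35 of them.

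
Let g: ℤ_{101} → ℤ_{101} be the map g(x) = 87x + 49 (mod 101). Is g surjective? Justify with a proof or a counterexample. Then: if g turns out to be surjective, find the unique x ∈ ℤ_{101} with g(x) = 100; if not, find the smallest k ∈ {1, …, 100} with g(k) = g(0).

18

Since gcd(87, 101) = 1, 87 is invertible modulo 101. Euclid's algorithm: 101 = 1·87 + 14, 87 = 6·14 + 3, 14 = 4·3 + 2, 3 = 1·2 + 1; back-substituting gives 1 = 36·87 − 31·101, so 87⁻¹ ≡ 36 (mod 101).
For any y ∈ ℤ_{101}, x = 36(y − 49) mod 101 satisfies g(x) = 87·36(y − 49) + 49 ≡ y (since 87·36 ≡ 1 mod 101). So every y has a preimage.
So g is surjective.
Since g is surjective, we compute g⁻¹(100): solve 87x + 49 ≡ 100 (mod 101), i.e. 87x ≡ 51 (mod 101).
Multiplying by 87⁻¹ = 36 gives x ≡ 36·51 = 1836 = 18·101 + 18 ≡ 18 (mod 101).
Check: g(18) = 87·18 + 49 = 1615 = 15·101 + 100 ≡ 100 (mod 101).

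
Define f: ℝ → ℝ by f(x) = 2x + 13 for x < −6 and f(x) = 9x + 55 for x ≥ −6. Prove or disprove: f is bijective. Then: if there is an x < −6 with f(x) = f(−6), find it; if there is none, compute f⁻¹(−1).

Both pieces are strictly increasing (slopes 2 and 9), so each is injective on its own interval.
The left piece maps (−∞, −6) onto (−∞, 1); the right piece maps [−6, ∞) onto [1, ∞).
Since 1 = 1, the images partition ℝ: f is injective and surjective, hence bijective.
Because the two images are disjoint, no x < −6 has f(x) = f(−6), so we compute f⁻¹(−1): −1 lies in (−∞, 1), so solve 2x + 13 = −1: x = (−1 − 13)/2 = −7.

-7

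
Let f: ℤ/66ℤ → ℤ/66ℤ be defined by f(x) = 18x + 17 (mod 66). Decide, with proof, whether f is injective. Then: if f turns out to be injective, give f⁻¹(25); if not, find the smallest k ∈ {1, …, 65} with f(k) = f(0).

11

We have gcd(18, 66) = 6 > 1. Taking u = 0 and v = 11: f(0) = 17 and f(11) = 18·11 + 17 = 215 ≡ 17 (mod 66).
So f(0) = f(11) while 0 ≠ 11, hence f is not injective.
Since f is not injective, we find the least positive k with f(k) = f(0): this means 18k ≡ 0 (mod 66), i.e. 66 ∣ 18k. Since gcd(18, 66) = 6, dividing through by 6 this holds exactly when 11 ∣ 3k, and as gcd(3, 11) = 1, exactly when 11 ∣ k.
The smallest positive such k is 11.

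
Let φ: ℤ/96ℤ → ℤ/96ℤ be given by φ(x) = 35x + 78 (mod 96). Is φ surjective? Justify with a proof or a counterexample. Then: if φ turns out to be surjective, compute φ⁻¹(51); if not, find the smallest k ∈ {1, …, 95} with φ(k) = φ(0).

Recall that φ is surjective if every y in the codomain equals φ(x) for some x in the domain.
Since gcd(35, 96) = 1, 35 is invertible modulo 96. Euclid's algorithm: 96 = 2·35 + 26, 35 = 1·26 + 9, 26 = 2·9 + 8, 9 = 1·8 + 1; back-substituting gives 1 = 11·35 − 4·96, so 35⁻¹ ≡ 11 (mod 96).
Then y ↦ 11(y − 78) is a two-sided inverse to φ, so every y ∈ ℤ/96ℤ has a preimage.
Therefore φ is surjective.
Since φ is surjective, we find φ⁻¹(51): we need 35x ≡ 51 − 78 ≡ 69 (mod 96). Using 35⁻¹ = 11: x ≡ 11·69 = 759 = 7·96 + 87, so x = 87.
Check: φ(87) = 35·87 + 78 = 3123 = 32·96 + 51 ≡ 51 (mod 96).

87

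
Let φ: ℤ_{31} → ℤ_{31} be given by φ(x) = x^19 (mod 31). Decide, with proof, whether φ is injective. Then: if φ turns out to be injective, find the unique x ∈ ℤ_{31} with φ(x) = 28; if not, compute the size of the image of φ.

Since 31 is prime, the nonzero elements of ℤ_{31} form a cyclic group of order 30.
As gcd(19, 30) = 1, raising to the 19th power is a bijection on this group: if u^19 ≡ v^19 then (uv^{−1})^19 = 1, and the only element of order dividing gcd(19, 30) = 1 is 1, so u = v.
With φ(0) = 0 this makes φ injective on all of ℤ_{31}, hence bijective (finite equal-size domain and codomain). In particular φ is injective.
Since φ is injective, we find the preimage of 28. The inverse of x ↦ x^19 on (ℤ_{31})^× is x ↦ x^19, because 19·19 = 361 = 12·30 + 1 ≡ 1 (mod 30) and x^{30} = 1 for x ≠ 0 (Fermat). So φ⁻¹(28) = 28^19 mod 31.
Repeated squaring mod 31: 28^1 ≡ 28, 28^2 ≡ 28² = 784 ≡ 9, 28^4 ≡ 9² = 81 ≡ 19, 28^8 ≡ 19² = 361 ≡ 20, 28^16 ≡ 20² = 400 ≡ 28. Since 19 = 16 + 2 + 1, 28^19 ≡ 28·9·28: 28·9 = 252 ≡ 4, then 4·28 = 112 ≡ 19. So 28^19 ≡ 19 (mod 31).
Hence φ⁻¹(28) = 19.

19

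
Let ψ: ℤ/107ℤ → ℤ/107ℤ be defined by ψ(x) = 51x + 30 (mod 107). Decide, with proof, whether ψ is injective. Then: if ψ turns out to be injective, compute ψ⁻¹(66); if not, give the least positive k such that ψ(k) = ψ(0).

7

If ψ(x_1) = ψ(x_2), then 51x_1 ≡ 51x_2 (mod 107). Because gcd(51, 107) = 1, we may cancel 51 to get x_1 ≡ x_2 (mod 107).
Therefore ψ is injective.
We now compute 51⁻¹ mod 107 explicitly. Euclid's algorithm: 107 = 2·51 + 5, 51 = 10·5 + 1; back-substituting gives 1 = 21·51 − 10·107, so 51⁻¹ ≡ 21 (mod 107).
Since ψ is injective, we find ψ⁻¹(66): we need 51x ≡ 66 − 30 ≡ 36 (mod 107). Using 51⁻¹ = 21: x ≡ 21·36 = 756 = 7·107 + 7, so x = 7.
Check: ψ(7) = 51·7 + 30 = 387 = 3·107 + 66 ≡ 66 (mod 107).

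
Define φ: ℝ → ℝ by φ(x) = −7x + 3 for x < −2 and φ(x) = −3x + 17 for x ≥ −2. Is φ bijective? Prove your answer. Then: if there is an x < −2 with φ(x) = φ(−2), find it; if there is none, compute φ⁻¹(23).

-20/7

Both pieces are strictly decreasing (slopes −7 and −3), so each is injective on its own interval.
The left piece maps (−∞, −2) onto (17, ∞); the right piece maps [−2, ∞) onto (−∞, 23].
These images overlap. In particular φ(−2) = 23 (right piece), and solving −7x + 3 = 23 on the left piece gives x = −20/7 < −2.
So φ(−20/7) = φ(−2) with −20/7 ≠ −2, and φ is not injective, hence not bijective. This x = −20/7 is the requested value below −2.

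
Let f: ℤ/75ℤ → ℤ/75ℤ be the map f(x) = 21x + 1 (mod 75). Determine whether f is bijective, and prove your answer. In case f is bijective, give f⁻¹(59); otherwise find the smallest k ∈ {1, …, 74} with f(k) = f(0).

We have gcd(21, 75) = 3 > 1. Taking u = 0 and v = 25: f(0) = 1 and f(25) = 21·25 + 1 = 526 ≡ 1 (mod 75).
So f(0) = f(25) while 0 ≠ 25, therefore f is not injective, hence not bijective.
Since f is not bijective, we find the least positive k with f(k) = f(0): this means 21k ≡ 0 (mod 75), i.e. 75 ∣ 21k. Since gcd(21, 75) = 3, dividing through by 3 this holds exactly when 25 ∣ 7k, and as gcd(7, 25) = 1, exactly when 25 ∣ k.
The smallest positive such k is 25.

25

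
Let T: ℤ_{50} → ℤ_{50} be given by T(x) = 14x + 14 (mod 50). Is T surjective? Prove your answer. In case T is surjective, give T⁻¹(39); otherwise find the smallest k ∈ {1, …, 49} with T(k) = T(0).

25

Since gcd(14, 50) = 2, we have 14x ≡ 0 (mod 2) for all x, so T(x) ≡ 0 (mod 2).
But 1 ≢ 0 (mod 2), so 1 ∈ ℤ_{50} has no preimage. So T is not surjective.
Since T is not surjective, we find the least positive k with T(k) = T(0): this means 14k ≡ 0 (mod 50), i.e. 50 ∣ 14k. Since gcd(14, 50) = 2, dividing through by 2 this holds exactly when 25 ∣ 7k, and as gcd(7, 25) = 1, exactly when 25 ∣ k.
The smallest positive such k is 25.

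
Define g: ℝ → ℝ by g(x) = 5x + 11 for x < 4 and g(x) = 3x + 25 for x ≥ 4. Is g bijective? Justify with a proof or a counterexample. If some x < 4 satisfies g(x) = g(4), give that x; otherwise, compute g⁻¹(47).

Both pieces are strictly increasing (slopes 5 and 3), so each is injective on its own interval.
The left piece maps (−∞, 4) onto (−∞, 31); the right piece maps [4, ∞) onto [37, ∞).
The images leave a gap (31 has no preimage), so g is not surjective, hence not bijective.
Because the two images are disjoint, no x < 4 has g(x) = g(4), so we compute g⁻¹(47): 47 lies in [37, ∞), so solve 3x + 25 = 47: x = (47 − 25)/3 = 22/3.

22/3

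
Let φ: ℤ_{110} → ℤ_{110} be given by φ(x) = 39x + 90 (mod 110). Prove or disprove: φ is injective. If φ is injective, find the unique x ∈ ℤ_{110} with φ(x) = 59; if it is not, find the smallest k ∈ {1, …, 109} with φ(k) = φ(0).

81

Recall that injectivity means: for all x_1, x_2 in the domain, φ(x_1) = φ(x_2) implies x_1 = x_2.
If φ(x_1) = φ(x_2), then 39x_1 ≡ 39x_2 (mod 110). Because gcd(39, 110) = 1, we may cancel 39 to get x_1 ≡ x_2 (mod 110).
Therefore φ is injective.
We now compute 39⁻¹ mod 110 explicitly. Euclid's algorithm: 110 = 2·39 + 32, 39 = 1·32 + 7, 32 = 4·7 + 4, 7 = 1·4 + 3, 4 = 1·3 + 1; back-substituting gives 1 = 79·39 − 28·110, so 39⁻¹ ≡ 79 (mod 110).
Since φ is injective, we find φ⁻¹(59): we need 39x ≡ 59 − 90 ≡ 79 (mod 110). Using 39⁻¹ = 79: x ≡ 79·79 = 6241 = 56·110 + 81, so x = 81.
Check: φ(81) = 39·81 + 90 = 3249 = 29·110 + 59 ≡ 59 (mod 110).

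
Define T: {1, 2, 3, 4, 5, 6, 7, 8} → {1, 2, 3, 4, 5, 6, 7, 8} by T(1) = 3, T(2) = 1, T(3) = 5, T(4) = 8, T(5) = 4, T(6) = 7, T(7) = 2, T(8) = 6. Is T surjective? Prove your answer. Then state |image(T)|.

8

Every element of the codomain has a preimage: 1 = T(2), 2 = T(7), 3 = T(1), 4 = T(5), 5 = T(3), 6 = T(8), 7 = T(6), 8 = T(4).
So T is surjective.
The image of T is {1, 2, 3, 4, 5, 6, 7, 8}, which has 8 elements.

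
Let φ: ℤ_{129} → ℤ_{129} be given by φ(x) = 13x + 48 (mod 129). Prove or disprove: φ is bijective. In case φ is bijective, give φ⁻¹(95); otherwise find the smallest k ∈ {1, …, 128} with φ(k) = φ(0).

If φ(s) = φ(t), then 13s ≡ 13t (mod 129). Because gcd(13, 129) = 1, we may cancel 13 to get s ≡ t (mod 129).
We now compute 13⁻¹ mod 129 explicitly. Euclid's algorithm: 129 = 9·13 + 12, 13 = 1·12 + 1; back-substituting gives 1 = 10·13 − 1·129, so 13⁻¹ ≡ 10 (mod 129).
For any y ∈ ℤ_{129}, x = 10(y − 48) mod 129 satisfies φ(x) = 13·10(y − 48) + 48 ≡ y (since 13·10 ≡ 1 mod 129). So every y has a preimage.
Therefore φ is bijective.
Since φ is bijective, we compute φ⁻¹(95): solve 13x + 48 ≡ 95 (mod 129), i.e. 13x ≡ 47 (mod 129).
Multiplying by 13⁻¹ = 10 gives x ≡ 10·47 = 470 = 3·129 + 83 ≡ 83 (mod 129).
Check: φ(83) = 13·83 + 48 = 1127 = 8·129 + 95 ≡ 95 (mod 129).

83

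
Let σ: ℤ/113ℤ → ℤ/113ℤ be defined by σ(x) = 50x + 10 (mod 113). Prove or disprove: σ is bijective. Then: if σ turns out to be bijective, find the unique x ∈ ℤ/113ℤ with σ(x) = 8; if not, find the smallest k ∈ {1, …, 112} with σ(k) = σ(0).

Suppose σ(s) = σ(t) in ℤ/113ℤ. Then 50s + 10 ≡ 50t + 10 (mod 113), so 50(s − t) ≡ 0 (mod 113).
Since gcd(50, 113) = 1, 50 is invertible modulo 113, therefore s − t ≡ 0 (mod 113), i.e. s = t.
We now compute 50⁻¹ mod 113 explicitly. Euclid's algorithm: 113 = 2·50 + 13, 50 = 3·13 + 11, 13 = 1·11 + 2, 11 = 5·2 + 1; back-substituting gives 1 = 52·50 − 23·113, so 50⁻¹ ≡ 52 (mod 113).
Then y ↦ 52(y − 10) is a two-sided inverse to σ, so every y ∈ ℤ/113ℤ has a preimage.
Therefore σ is bijective.
Since σ is bijective, we find σ⁻¹(8): we need 50x ≡ 8 − 10 ≡ 111 (mod 113). Using 50⁻¹ = 52: x ≡ 52·111 = 5772 = 51·113 + 9, so x = 9.
Check: σ(9) = 50·9 + 10 = 460 = 4·113 + 8 ≡ 8 (mod 113).

9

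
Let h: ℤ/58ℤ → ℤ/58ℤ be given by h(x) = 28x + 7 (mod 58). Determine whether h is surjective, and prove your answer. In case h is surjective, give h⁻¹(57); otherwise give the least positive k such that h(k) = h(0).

Recall that surjectivity means every element of the codomain has a preimage under h.
Since gcd(28, 58) = 2, we have 28x ≡ 0 (mod 2) for all x, so h(x) ≡ 1 (mod 2).
But 0 ≢ 1 (mod 2), so 0 ∈ ℤ/58ℤ has no preimage. Therefore h is not surjective.
Since h is not surjective, we find the least positive k with h(k) = h(0): this means 28k ≡ 0 (mod 58), i.e. 58 ∣ 28k. Since gcd(28, 58) = 2, dividing through by 2 this holds exactly when 29 ∣ 14k, and as gcd(14, 29) = 1, exactly when 29 ∣ k.
The smallest positive such k is 29.

29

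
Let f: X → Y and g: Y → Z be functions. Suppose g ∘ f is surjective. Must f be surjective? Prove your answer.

No. Take X = {0, 1}, Y = {0, 1, 2, 3}, Z = {0}, f(a) = 0 for every a ∈ X, and g(b) = 0 for every b ∈ Y.
Then g ∘ f is surjective onto {0}, but 3 ∈ Y has no preimage under f, so f is not surjective.

not surjective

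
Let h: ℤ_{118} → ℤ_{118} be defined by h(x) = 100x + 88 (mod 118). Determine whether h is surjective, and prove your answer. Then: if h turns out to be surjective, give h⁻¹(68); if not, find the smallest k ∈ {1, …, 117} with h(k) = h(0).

59

Since gcd(100, 118) = 2, we have 100x ≡ 0 (mod 2) for all x, so h(x) ≡ 0 (mod 2).
But 1 ≢ 0 (mod 2), so 1 ∈ ℤ_{118} has no preimage. Therefore h is not surjective.
Since h is not surjective, we find the least positive k with h(k) = h(0): this means 100k ≡ 0 (mod 118), i.e. 118 ∣ 100k. Since gcd(100, 118) = 2, dividing through by 2 this holds exactly when 59 ∣ 50k, and as gcd(50, 59) = 1, exactly when 59 ∣ k.
The smallest positive such k is 59.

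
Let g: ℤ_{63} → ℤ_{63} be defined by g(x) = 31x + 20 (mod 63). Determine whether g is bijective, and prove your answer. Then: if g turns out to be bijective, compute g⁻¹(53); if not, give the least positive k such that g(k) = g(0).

60

Suppose g(s) = g(t) in ℤ_{63}. Then 31s + 20 ≡ 31t + 20 (mod 63), thus 31(s − t) ≡ 0 (mod 63).
Since gcd(31, 63) = 1, 31 is invertible modulo 63, hence s − t ≡ 0 (mod 63), i.e. s = t.
We now compute 31⁻¹ mod 63 explicitly. Euclid's algorithm: 63 = 2·31 + 1; back-substituting gives 1 = 61·31 − 30·63, so 31⁻¹ ≡ 61 (mod 63).
Then y ↦ 61(y − 20) is a two-sided inverse to g, so every y ∈ ℤ_{63} has a preimage.
Hence g is bijective.
Since g is bijective, we find g⁻¹(53): we need 31x ≡ 53 − 20 ≡ 33 (mod 63). Using 31⁻¹ = 61: x ≡ 61·33 = 2013 = 31·63 + 60, so x = 60.
Check: g(60) = 31·60 + 20 = 1880 = 29·63 + 53 ≡ 53 (mod 63).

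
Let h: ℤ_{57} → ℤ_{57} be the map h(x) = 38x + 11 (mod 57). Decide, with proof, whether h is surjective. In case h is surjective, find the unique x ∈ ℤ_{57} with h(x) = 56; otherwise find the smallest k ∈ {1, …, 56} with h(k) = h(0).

3

Since gcd(38, 57) = 19, we have 38x ≡ 0 (mod 19) for all x, so h(x) ≡ 11 (mod 19).
But 0 ≢ 11 (mod 19), so 0 ∈ ℤ_{57} has no preimage. Thus h is not surjective.
Since h is not surjective, we find the least positive k with h(k) = h(0): this means 38k ≡ 0 (mod 57), i.e. 57 ∣ 38k. Since gcd(38, 57) = 19, dividing through by 19 this holds exactly when 3 ∣ 2k, and as gcd(2, 3) = 1, exactly when 3 ∣ k.
The smallest positive such k is 3.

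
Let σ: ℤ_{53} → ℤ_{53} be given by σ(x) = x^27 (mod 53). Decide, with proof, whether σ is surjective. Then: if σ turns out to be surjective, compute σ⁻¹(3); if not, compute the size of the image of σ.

50

Since 53 is prime, the nonzero elements of ℤ_{53} form a cyclic group of order 52.
As gcd(27, 52) = 1, raising to the 27th power is a bijection on this group: if s^27 ≡ t^27 then (st^{−1})^27 = 1, and the only element of order dividing gcd(27, 52) = 1 is 1, so s = t.
With σ(0) = 0 this makes σ injective on all of ℤ_{53}, hence bijective (finite equal-size domain and codomain). In particular σ is surjective.
Since σ is surjective, we find the preimage of 3. The inverse of x ↦ x^27 on (ℤ_{53})^× is x ↦ x^27, because 27·27 = 729 = 14·52 + 1 ≡ 1 (mod 52) and x^{52} = 1 for x ≠ 0 (Fermat). So σ⁻¹(3) = 3^27 mod 53.
Repeated squaring mod 53: 3^1 ≡ 3, 3^2 ≡ 3² = 9, 3^4 ≡ 9² = 81 ≡ 28, 3^8 ≡ 28² = 784 ≡ 42, 3^16 ≡ 42² = 1764 ≡ 15. Since 27 = 16 + 8 + 2 + 1, 3^27 ≡ 15·42·9·3: 15·42 = 630 ≡ 47, then 47·9 = 423 ≡ 52, then 52·3 = 156 ≡ 50. So 3^27 ≡ 50 (mod 53).
Hence σ⁻¹(3) = 50.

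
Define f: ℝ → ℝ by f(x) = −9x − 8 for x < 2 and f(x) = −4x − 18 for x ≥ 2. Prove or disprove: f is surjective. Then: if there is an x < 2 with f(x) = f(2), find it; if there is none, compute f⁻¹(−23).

5/3

Both pieces are strictly decreasing (slopes −9 and −4), so each is injective on its own interval.
The left piece maps (−∞, 2) onto (−26, ∞); the right piece maps [2, ∞) onto (−∞, −26].
These images together cover ℝ, so f is surjective.
Because the two images are disjoint, no x < 2 has f(x) = f(2), so we compute f⁻¹(−23): −23 lies in (−26, ∞), so solve −9x − 8 = −23: x = (−23 + 8)/(−9) = 5/3.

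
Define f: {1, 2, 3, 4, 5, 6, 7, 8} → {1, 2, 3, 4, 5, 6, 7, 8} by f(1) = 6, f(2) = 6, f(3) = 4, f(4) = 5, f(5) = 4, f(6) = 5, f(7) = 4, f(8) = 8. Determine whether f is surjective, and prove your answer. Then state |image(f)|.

No element maps to 1, so f is not surjective.
The image of f is {4, 5, 6, 8}, which has 4 elements.

4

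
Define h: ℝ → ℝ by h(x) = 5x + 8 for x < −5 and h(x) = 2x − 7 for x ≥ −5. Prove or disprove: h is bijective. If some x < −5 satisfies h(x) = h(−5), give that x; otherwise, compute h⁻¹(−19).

-27/5

Both pieces are strictly increasing (slopes 5 and 2), so each is injective on its own interval.
The left piece maps (−∞, −5) onto (−∞, −17); the right piece maps [−5, ∞) onto [−17, ∞).
Since −17 = −17, the images partition ℝ: h is injective and surjective, hence bijective.
Because the two images are disjoint, no x < −5 has h(x) = h(−5), so we compute h⁻¹(−19): −19 lies in (−∞, −17), so solve 5x + 8 = −19: x = (−19 − 8)/5 = −27/5.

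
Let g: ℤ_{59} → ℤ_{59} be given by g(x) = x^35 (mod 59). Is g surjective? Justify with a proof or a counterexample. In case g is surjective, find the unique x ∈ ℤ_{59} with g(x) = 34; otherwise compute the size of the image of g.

55

Since 59 is prime, the nonzero elements of ℤ_{59} form a cyclic group of order 58.
As gcd(35, 58) = 1, raising to the 35th power is a bijection on this group: if u^35 ≡ v^35 then (uv^{−1})^35 = 1, and the only element of order dividing gcd(35, 58) = 1 is 1, so u = v.
With g(0) = 0 this makes g injective on all of ℤ_{59}, hence bijective (finite equal-size domain and codomain). In particular g is surjective.
Since g is surjective, we find the preimage of 34. The inverse of x ↦ x^35 on (ℤ_{59})^× is x ↦ x^5, because 35·5 = 175 = 3·58 + 1 ≡ 1 (mod 58) and x^{58} = 1 for x ≠ 0 (Fermat). So g⁻¹(34) = 34^5 mod 59.
Repeated squaring mod 59: 34^1 ≡ 34, 34^2 ≡ 34² = 1156 ≡ 35, 34^4 ≡ 35² = 1225 ≡ 45. Since 5 = 4 + 1, 34^5 ≡ 45·34: 45·34 = 1530 ≡ 55. So 34^5 ≡ 55 (mod 59).
Hence g⁻¹(34) = 55.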